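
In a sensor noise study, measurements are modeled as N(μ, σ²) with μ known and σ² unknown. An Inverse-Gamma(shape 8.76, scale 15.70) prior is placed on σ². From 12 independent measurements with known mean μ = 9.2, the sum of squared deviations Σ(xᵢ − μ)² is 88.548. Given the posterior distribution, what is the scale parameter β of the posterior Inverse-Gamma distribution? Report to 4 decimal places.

59.9740

With known mean μ and an Inverse-Gamma(α, β) prior on σ², the Normal likelihood is conjugate: posterior is Inv-Gamma(α + n/2, β + Σ(xᵢ−μ)²/2).
Posterior: Inv-Gamma(8.76 + 12/2, 15.70 + 88.548/2) = Inv-Gamma(14.76, 59.9740).
Posterior β = 59.9740.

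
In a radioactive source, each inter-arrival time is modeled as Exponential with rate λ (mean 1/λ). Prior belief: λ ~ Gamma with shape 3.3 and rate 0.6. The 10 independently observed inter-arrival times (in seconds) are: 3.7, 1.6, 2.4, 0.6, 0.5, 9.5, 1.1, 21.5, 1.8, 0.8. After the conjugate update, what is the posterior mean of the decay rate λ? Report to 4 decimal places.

With a Gamma(shape α, rate β) prior on the exponential rate λ, the posterior after n observations with total T = Σxᵢ is Gamma(α+n, β+T).
Sum of observations T = 43.5 seconds; n = 10.
Posterior: Gamma(3.3+10, 0.6+43.5) = Gamma(13.3, 44.1).
Posterior mean of λ = α/β = 13.3/44.1 = 0.3016.

0.3016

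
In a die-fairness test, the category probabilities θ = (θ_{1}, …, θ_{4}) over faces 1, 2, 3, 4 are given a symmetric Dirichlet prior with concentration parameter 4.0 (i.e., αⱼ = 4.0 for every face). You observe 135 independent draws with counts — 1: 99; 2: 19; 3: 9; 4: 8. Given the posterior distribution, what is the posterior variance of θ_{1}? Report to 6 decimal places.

0.001427

The Dirichlet prior is conjugate to the Multinomial likelihood: each posterior αⱼ = prior αⱼ + observed count nⱼ.
Posterior concentration: (103.0, 23.0, 13.0, 12.0), total = 151.0.
Var[θ_j] = α_j(Σα−α_j)/((Σα)²(Σα+1)) = 103.0·48.0/(151.0²·152.0) = 0.001427.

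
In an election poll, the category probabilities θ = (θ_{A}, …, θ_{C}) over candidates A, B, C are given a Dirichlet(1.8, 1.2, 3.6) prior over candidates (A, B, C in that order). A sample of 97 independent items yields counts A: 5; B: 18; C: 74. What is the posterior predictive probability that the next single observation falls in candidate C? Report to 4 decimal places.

The Dirichlet prior is conjugate to the Multinomial likelihood: each posterior αⱼ = prior αⱼ + observed count nⱼ.
Posterior concentration: (6.8, 19.2, 77.6), total = 103.6.
P(next = C | data) = α_{C}/Σα = 0.7490.

0.7490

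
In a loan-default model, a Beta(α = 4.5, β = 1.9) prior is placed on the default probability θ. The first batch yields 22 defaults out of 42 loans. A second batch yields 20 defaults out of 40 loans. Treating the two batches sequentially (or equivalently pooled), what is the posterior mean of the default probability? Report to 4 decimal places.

0.5260

The Beta prior is conjugate to a Binomial/Bernoulli likelihood; the update adds successes to α and failures to β.
After batch 1: Beta(4.5+22, 1.9+20) = Beta(26.5, 21.9).
After batch 2: Beta(26.5+20, 21.9+20) = Beta(46.5, 41.9).
Posterior mean = α/(α+β) = 46.5/88.4 = 0.5260.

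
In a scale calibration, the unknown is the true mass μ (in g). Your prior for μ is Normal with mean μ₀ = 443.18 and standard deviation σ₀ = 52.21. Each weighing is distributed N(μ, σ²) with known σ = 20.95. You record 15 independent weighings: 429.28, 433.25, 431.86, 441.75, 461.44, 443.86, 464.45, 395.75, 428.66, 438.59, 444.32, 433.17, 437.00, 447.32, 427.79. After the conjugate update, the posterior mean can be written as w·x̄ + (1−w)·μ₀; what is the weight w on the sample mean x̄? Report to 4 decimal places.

0.9894

For Normal data with known variance σ², a Normal(μ₀, σ₀²) prior on μ is conjugate. Posterior precision = 1/σ₀² + n/σ²; posterior mean is the precision-weighted average of μ₀ and x̄.
σ₀² = 52.21² = 2725.8841, σ² = 20.95² = 438.9025. Prior precision 1/σ₀² = 1/2725.8841; data precision n/σ² = 15/438.9025.
w = (n/σ²)/(1/σ₀² + n/σ²) = n·σ₀²/(σ² + n·σ₀²) = 15·2725.8841/(438.9025 + 15·2725.8841) = 40888.2615/41327.164 = 0.9894.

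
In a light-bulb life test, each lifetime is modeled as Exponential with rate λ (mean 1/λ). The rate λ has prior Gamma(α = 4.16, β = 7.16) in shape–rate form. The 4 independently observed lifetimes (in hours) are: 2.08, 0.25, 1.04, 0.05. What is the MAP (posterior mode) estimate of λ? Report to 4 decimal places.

With a Gamma(shape α, rate β) prior on the exponential rate λ, the posterior after n observations with total T = Σxᵢ is Gamma(α+n, β+T).
Sum of observations T = 3.42 hours; n = 4.
Posterior: Gamma(4.16+4, 7.16+3.42) = Gamma(8.16, 10.58).
Mode = (α−1)/β = 0.6767.

0.6767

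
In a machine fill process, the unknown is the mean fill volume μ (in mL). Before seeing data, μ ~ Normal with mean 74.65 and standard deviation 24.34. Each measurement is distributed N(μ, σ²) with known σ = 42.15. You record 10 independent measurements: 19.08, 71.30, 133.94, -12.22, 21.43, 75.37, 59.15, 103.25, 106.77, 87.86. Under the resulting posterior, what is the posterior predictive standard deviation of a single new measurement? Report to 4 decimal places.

For Normal data with known variance σ², a Normal(μ₀, σ₀²) prior on μ is conjugate. Posterior precision = 1/σ₀² + n/σ²; posterior mean is the precision-weighted average of μ₀ and x̄.
σ₀² = 24.34² = 592.4356, σ² = 42.15² = 1776.6225; σ² + n·σ₀² = 1776.6225 + 10·592.4356 = 7700.9785.
Posterior precision = 1/σ₀² + n/σ² = 1/592.4356 + 10/1776.6225 = (σ² + n·σ₀²)/(σ₀²σ²) = 7700.9785/(592.4356·1776.6225); posterior variance σₙ² = σ₀²σ²/(σ² + n·σ₀²) = 592.4356·1776.6225/7700.9785 = 136.675413.
Predictive variance for one new observation = σₙ² + σ² = 592.4356·1776.6225/7700.9785 + 1776.6225 = σ²·(σ₀² + 7700.9785)/7700.9785 = 1776.6225·8293.4141/7700.9785 = 1913.297913; SD = √(1776.6225·8293.4141/7700.9785) = 43.7413.

43.7413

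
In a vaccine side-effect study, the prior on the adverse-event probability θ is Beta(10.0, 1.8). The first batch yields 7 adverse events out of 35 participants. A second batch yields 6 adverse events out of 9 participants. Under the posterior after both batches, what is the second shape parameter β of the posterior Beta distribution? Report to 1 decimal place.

The Beta prior is conjugate to a Binomial/Bernoulli likelihood; the update adds successes to α and failures to β.
After batch 1: Beta(10.0+7, 1.8+28) = Beta(17.0, 29.8).
After batch 2: Beta(17.0+6, 29.8+3) = Beta(23.0, 32.8).
Posterior β = 32.8.

32.8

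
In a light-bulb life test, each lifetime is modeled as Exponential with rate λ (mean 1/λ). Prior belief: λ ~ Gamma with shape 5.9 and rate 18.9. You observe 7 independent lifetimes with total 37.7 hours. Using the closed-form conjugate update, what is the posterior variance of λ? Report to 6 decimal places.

0.004027

With a Gamma(shape α, rate β) prior on the exponential rate λ, the posterior after n observations with total T = Σxᵢ is Gamma(α+n, β+T).
Posterior: Gamma(5.9+7, 18.9+37.7) = Gamma(12.9, 56.6).
Var = α/β² = 0.004027.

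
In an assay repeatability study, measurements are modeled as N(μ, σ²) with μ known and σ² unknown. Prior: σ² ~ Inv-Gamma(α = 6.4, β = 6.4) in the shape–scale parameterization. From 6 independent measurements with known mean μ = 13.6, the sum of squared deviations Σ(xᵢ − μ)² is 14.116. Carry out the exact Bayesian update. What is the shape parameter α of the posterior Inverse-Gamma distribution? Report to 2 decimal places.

With known mean μ and an Inverse-Gamma(α, β) prior on σ², the Normal likelihood is conjugate: posterior is Inv-Gamma(α + n/2, β + Σ(xᵢ−μ)²/2).
Posterior: Inv-Gamma(6.4 + 6/2, 6.4 + 14.116/2) = Inv-Gamma(9.40, 13.4580).
Posterior α = 9.40.

9.40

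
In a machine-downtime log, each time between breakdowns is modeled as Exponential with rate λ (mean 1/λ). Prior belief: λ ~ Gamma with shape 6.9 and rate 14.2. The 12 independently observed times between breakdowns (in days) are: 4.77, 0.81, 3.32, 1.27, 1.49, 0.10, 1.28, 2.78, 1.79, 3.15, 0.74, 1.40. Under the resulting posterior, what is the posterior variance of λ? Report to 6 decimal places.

With a Gamma(shape α, rate β) prior on the exponential rate λ, the posterior after n observations with total T = Σxᵢ is Gamma(α+n, β+T).
Sum of observations T = 22.90 days; n = 12.
Posterior: Gamma(6.9+12, 14.2+22.90) = Gamma(18.9, 37.10).
Var = α/β² = 0.013731.

0.013731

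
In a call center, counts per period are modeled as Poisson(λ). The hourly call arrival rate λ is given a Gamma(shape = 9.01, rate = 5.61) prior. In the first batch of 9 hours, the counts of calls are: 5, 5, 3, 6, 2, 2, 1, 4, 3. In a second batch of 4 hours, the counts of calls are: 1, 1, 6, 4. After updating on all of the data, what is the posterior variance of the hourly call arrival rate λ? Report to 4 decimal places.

0.1502

With a Gamma(shape α, rate β) prior, the Poisson likelihood is conjugate: the posterior is Gamma(α + ΣXᵢ, β + n).
Batch 1: sum of counts S = 31 over n = 9 hours.
After batch 1: Gamma(α+S, β+n) = Gamma(9.01+31, 5.61+9) = Gamma(40.01, 14.61).
Batch 2: sum of counts S = 12 over n = 4 hours.
After batch 2: Gamma(α+S, β+n) = Gamma(40.01+12, 14.61+4) = Gamma(52.01, 18.61).
Var = α/β² = 52.01/18.61² = 0.1502.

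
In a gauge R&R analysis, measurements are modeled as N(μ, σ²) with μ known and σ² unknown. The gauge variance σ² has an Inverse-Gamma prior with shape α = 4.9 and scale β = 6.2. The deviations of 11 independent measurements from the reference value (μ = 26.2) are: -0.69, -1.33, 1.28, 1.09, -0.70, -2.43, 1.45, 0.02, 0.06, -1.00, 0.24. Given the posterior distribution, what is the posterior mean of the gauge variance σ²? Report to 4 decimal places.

1.4378

With known mean μ and an Inverse-Gamma(α, β) prior on σ², the Normal likelihood is conjugate: posterior is Inv-Gamma(α + n/2, β + Σ(xᵢ−μ)²/2).
Σ(xᵢ−μ)² = (-0.69)² + (-1.33)² + (1.28)² + (1.09)² + (-0.70)² + (-2.43)² + (1.45)² + (0.02)² + (0.06)² + (-1.00)² + (0.24)² = 14.6305.
Posterior: Inv-Gamma(4.9 + 11/2, 6.2 + 14.6305/2) = Inv-Gamma(10.40, 13.51525).
E[σ²|data] = β/(α−1) = 13.51525/9.40 = 1.4378.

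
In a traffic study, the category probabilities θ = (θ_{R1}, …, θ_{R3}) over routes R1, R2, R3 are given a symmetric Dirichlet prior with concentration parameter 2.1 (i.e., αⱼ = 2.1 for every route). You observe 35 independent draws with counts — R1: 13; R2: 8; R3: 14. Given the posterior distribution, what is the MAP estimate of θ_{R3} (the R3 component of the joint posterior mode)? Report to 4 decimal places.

The Dirichlet prior is conjugate to the Multinomial likelihood: each posterior αⱼ = prior αⱼ + observed count nⱼ.
Posterior concentration: (15.1, 10.1, 16.1), total = 41.3.
Joint mode component: (α_{R3}−1)/(Σα−K) = 15.1/38.3 = 0.3943.

0.3943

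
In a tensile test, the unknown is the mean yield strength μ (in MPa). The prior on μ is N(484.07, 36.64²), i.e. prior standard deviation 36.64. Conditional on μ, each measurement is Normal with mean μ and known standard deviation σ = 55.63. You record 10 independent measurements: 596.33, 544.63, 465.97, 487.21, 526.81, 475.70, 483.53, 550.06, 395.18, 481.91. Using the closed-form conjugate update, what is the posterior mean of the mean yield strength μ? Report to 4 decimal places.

For Normal data with known variance σ², a Normal(μ₀, σ₀²) prior on μ is conjugate. Posterior precision = 1/σ₀² + n/σ²; posterior mean is the precision-weighted average of μ₀ and x̄.
Σxᵢ = 596.33 + 544.63 + 465.97 + 487.21 + 526.81 + 475.70 + 483.53 + 550.06 + 395.18 + 481.91 = 5007.33, so n·x̄ = 5007.33.
σ₀² = 36.64² = 1342.4896, σ² = 55.63² = 3094.6969; σ² + n·σ₀² = 3094.6969 + 10·1342.4896 = 16519.5929.
Posterior mean = (μ₀/σ₀² + n·x̄/σ²)/(1/σ₀² + n/σ²) = (σ²·μ₀ + σ₀²·n·x̄)/(σ² + n·σ₀²) = (3094.6969·484.07 + 1342.4896·5007.33)/16519.5929 = 8220338.377151/16519.5929 = 497.6114.

497.6114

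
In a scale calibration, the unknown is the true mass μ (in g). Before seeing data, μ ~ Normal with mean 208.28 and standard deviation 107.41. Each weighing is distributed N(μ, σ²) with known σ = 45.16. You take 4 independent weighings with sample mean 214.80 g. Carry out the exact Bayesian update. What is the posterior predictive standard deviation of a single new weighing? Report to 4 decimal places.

For Normal data with known variance σ², a Normal(μ₀, σ₀²) prior on μ is conjugate. Posterior precision = 1/σ₀² + n/σ²; posterior mean is the precision-weighted average of μ₀ and x̄.
σ₀² = 107.41² = 11536.9081, σ² = 45.16² = 2039.4256; σ² + n·σ₀² = 2039.4256 + 4·11536.9081 = 48187.058.
Posterior precision = 1/σ₀² + n/σ² = 1/11536.9081 + 4/2039.4256 = (σ² + n·σ₀²)/(σ₀²σ²) = 48187.058/(11536.9081·2039.4256); posterior variance σₙ² = σ₀²σ²/(σ² + n·σ₀²) = 11536.9081·2039.4256/48187.058 = 488.277697.
Predictive variance for one new observation = σₙ² + σ² = 11536.9081·2039.4256/48187.058 + 2039.4256 = σ²·(σ₀² + 48187.058)/48187.058 = 2039.4256·59723.9661/48187.058 = 2527.703297; SD = √(2039.4256·59723.9661/48187.058) = 50.2763.

50.2763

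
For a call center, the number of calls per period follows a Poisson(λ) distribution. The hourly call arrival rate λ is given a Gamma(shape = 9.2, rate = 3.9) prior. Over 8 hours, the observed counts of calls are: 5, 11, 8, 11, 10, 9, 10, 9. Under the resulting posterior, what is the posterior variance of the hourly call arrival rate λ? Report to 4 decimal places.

0.5805

With a Gamma(shape α, rate β) prior, the Poisson likelihood is conjugate: the posterior is Gamma(α + ΣXᵢ, β + n).
Sum of counts S = 73 over n = 8 hours.
Posterior: Gamma(α+S, β+n) = Gamma(9.2+73, 3.9+8) = Gamma(82.2, 11.9).
Var = α/β² = 82.2/11.9² = 0.5805.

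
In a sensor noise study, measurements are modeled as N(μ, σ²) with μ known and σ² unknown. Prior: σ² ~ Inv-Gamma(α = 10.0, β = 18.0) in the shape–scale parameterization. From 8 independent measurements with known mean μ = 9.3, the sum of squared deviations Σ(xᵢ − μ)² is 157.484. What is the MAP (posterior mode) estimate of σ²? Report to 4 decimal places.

6.4495

With known mean μ and an Inverse-Gamma(α, β) prior on σ², the Normal likelihood is conjugate: posterior is Inv-Gamma(α + n/2, β + Σ(xᵢ−μ)²/2).
Posterior: Inv-Gamma(10.0 + 8/2, 18.0 + 157.484/2) = Inv-Gamma(14.00, 96.7420).
Mode = β/(α+1) = 96.7420/15.00 = 6.4495.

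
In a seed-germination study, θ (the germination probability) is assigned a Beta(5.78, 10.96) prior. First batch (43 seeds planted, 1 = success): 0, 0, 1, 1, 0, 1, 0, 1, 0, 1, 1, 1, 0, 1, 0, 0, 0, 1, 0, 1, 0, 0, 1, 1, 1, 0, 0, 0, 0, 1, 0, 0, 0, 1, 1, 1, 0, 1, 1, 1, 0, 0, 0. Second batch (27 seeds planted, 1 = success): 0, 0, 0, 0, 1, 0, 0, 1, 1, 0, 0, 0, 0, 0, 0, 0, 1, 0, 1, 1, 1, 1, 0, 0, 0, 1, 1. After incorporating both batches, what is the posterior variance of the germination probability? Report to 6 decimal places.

0.002762

The Beta prior is conjugate to a Binomial/Bernoulli likelihood; the update adds successes to α and failures to β.
After batch 1: Beta(5.78+20, 10.96+23) = Beta(25.78, 33.96).
After batch 2: Beta(25.78+10, 33.96+17) = Beta(35.78, 50.96).
Var = αβ/((α+β)²(α+β+1)) = 35.78·50.96/(86.74²·87.74) = 0.002762.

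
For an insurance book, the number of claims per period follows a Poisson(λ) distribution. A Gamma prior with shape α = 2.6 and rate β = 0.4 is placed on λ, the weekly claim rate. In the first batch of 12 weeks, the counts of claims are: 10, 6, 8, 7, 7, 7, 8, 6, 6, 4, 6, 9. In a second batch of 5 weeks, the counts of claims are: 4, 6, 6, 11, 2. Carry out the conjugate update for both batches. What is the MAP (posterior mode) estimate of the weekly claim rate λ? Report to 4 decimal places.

With a Gamma(shape α, rate β) prior, the Poisson likelihood is conjugate: the posterior is Gamma(α + ΣXᵢ, β + n).
Batch 1: sum of counts S = 84 over n = 12 weeks.
After batch 1: Gamma(α+S, β+n) = Gamma(2.6+84, 0.4+12) = Gamma(86.6, 12.4).
Batch 2: sum of counts S = 29 over n = 5 weeks.
After batch 2: Gamma(α+S, β+n) = Gamma(86.6+29, 12.4+5) = Gamma(115.6, 17.4).
Mode of Gamma(α,β) for α≥1 is (α−1)/β = 114.6/17.4 = 6.5862.

6.5862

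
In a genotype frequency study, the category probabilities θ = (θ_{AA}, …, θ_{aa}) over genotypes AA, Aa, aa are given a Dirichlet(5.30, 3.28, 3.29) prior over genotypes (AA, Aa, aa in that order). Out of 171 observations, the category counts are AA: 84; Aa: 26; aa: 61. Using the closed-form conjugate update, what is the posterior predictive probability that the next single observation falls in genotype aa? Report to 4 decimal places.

0.3516

The Dirichlet prior is conjugate to the Multinomial likelihood: each posterior αⱼ = prior αⱼ + observed count nⱼ.
Posterior concentration: (89.30, 29.28, 64.29), total = 182.87.
P(next = aa | data) = α_{aa}/Σα = 0.3516.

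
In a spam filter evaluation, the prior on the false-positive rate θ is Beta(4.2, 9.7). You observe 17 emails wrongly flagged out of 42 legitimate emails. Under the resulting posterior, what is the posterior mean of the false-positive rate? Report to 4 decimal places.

The Beta prior is conjugate to a Binomial/Bernoulli likelihood; the update adds successes to α and failures to β.
Posterior: Beta(α+k, β+n−k) = Beta(4.2+17, 9.7+25) = Beta(21.2, 34.7).
Posterior mean = α/(α+β) = 21.2/55.9 = 0.3792.

0.3792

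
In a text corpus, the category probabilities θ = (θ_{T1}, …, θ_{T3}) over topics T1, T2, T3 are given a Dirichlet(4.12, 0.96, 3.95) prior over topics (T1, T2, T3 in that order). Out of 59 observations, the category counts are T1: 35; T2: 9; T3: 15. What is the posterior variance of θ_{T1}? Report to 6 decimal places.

The Dirichlet prior is conjugate to the Multinomial likelihood: each posterior αⱼ = prior αⱼ + observed count nⱼ.
Posterior concentration: (39.12, 9.96, 18.95), total = 68.03.
Var[θ_j] = α_j(Σα−α_j)/((Σα)²(Σα+1)) = 39.12·28.91/(68.03²·69.03) = 0.003540.

0.003540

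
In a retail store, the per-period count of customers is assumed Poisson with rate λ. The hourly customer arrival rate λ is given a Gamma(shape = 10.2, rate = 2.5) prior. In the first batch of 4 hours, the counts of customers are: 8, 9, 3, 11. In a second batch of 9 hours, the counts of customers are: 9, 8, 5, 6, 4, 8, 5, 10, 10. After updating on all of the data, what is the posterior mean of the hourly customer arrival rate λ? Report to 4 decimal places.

6.8516

With a Gamma(shape α, rate β) prior, the Poisson likelihood is conjugate: the posterior is Gamma(α + ΣXᵢ, β + n).
Batch 1: sum of counts S = 31 over n = 4 hours.
After batch 1: Gamma(α+S, β+n) = Gamma(10.2+31, 2.5+4) = Gamma(41.2, 6.5).
Batch 2: sum of counts S = 65 over n = 9 hours.
After batch 2: Gamma(α+S, β+n) = Gamma(41.2+65, 6.5+9) = Gamma(106.2, 15.5).
Posterior mean = α/β = 106.2/15.5 = 6.8516.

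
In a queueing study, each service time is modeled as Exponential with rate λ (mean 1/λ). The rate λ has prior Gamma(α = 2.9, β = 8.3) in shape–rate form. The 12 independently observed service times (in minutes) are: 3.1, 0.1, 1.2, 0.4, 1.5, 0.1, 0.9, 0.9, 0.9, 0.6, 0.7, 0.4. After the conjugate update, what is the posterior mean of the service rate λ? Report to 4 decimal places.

With a Gamma(shape α, rate β) prior on the exponential rate λ, the posterior after n observations with total T = Σxᵢ is Gamma(α+n, β+T).
Sum of observations T = 10.8 minutes; n = 12.
Posterior: Gamma(2.9+12, 8.3+10.8) = Gamma(14.9, 19.1).
Posterior mean of λ = α/β = 14.9/19.1 = 0.7801.

0.7801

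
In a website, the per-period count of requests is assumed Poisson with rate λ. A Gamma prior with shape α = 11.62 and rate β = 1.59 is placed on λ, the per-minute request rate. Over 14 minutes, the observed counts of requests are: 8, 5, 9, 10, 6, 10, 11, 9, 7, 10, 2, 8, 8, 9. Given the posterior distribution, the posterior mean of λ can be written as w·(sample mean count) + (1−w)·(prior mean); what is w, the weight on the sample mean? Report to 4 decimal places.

With a Gamma(shape α, rate β) prior, the Poisson likelihood is conjugate: the posterior is Gamma(α + ΣXᵢ, β + n).
Posterior mean = (α₀+S)/(β₀+n) = [n/(β₀+n)]·(S/n) + [β₀/(β₀+n)]·(α₀/β₀), so only n and β₀ enter the weight.
Weight on data w = n/(β₀+n) = 14/(1.59+14) = 14/15.59 = 0.8980.

0.8980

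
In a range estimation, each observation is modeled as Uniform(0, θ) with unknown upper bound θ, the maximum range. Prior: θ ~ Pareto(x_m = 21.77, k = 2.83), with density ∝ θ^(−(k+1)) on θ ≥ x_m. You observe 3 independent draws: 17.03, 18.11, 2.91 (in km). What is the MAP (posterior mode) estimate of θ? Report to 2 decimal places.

A Pareto(scale x_m, shape k) prior on the upper bound θ of Uniform(0, θ) is conjugate: posterior is Pareto(max(x_m, max xᵢ), k + n).
Sample maximum = 18.11; prior scale x_m = 21.77 → posterior scale = max = 21.77.
Posterior shape = 2.83 + 3 = 5.83.
The Pareto density is decreasing on [x_m, ∞), so the mode is x_m = 21.77.

21.77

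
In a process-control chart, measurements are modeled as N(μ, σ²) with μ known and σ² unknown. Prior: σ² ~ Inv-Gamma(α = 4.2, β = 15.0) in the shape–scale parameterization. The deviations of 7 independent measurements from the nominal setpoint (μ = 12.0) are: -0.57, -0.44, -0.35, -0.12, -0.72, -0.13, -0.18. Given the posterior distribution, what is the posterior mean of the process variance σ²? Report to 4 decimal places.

2.3301

With known mean μ and an Inverse-Gamma(α, β) prior on σ², the Normal likelihood is conjugate: posterior is Inv-Gamma(α + n/2, β + Σ(xᵢ−μ)²/2).
Σ(xᵢ−μ)² = (-0.57)² + (-0.44)² + (-0.35)² + (-0.12)² + (-0.72)² + (-0.13)² + (-0.18)² = 1.2231.
Posterior: Inv-Gamma(4.2 + 7/2, 15.0 + 1.2231/2) = Inv-Gamma(7.70, 15.61155).
E[σ²|data] = β/(α−1) = 15.61155/6.70 = 2.3301.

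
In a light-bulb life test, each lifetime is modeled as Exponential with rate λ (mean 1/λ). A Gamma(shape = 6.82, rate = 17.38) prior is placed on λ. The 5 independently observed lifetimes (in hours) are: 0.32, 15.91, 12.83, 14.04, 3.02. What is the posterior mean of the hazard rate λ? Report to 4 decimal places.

With a Gamma(shape α, rate β) prior on the exponential rate λ, the posterior after n observations with total T = Σxᵢ is Gamma(α+n, β+T).
Sum of observations T = 46.12 hours; n = 5.
Posterior: Gamma(6.82+5, 17.38+46.12) = Gamma(11.82, 63.50).
Posterior mean of λ = α/β = 11.82/63.50 = 0.1861.

0.1861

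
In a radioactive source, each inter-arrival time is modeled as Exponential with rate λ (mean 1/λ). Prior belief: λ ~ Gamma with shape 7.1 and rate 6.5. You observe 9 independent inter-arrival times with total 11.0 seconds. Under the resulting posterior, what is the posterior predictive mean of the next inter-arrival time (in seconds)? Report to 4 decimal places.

1.1589

With a Gamma(shape α, rate β) prior on the exponential rate λ, the posterior after n observations with total T = Σxᵢ is Gamma(α+n, β+T).
Posterior: Gamma(7.1+9, 6.5+11.0) = Gamma(16.1, 17.5).
The predictive distribution for the next observation is Lomax; its mean is β/(α−1) = 17.5/15.1 = 1.1589.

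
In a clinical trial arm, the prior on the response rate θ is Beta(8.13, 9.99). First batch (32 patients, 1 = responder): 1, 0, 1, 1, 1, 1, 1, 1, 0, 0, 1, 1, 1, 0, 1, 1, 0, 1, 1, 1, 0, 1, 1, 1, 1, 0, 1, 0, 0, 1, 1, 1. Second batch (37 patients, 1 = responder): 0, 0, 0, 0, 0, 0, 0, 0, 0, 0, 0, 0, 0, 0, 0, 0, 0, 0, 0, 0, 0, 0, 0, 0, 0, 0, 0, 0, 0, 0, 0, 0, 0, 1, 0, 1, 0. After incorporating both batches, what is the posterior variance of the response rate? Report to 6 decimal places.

The Beta prior is conjugate to a Binomial/Bernoulli likelihood; the update adds successes to α and failures to β.
After batch 1: Beta(8.13+23, 9.99+9) = Beta(31.13, 18.99).
After batch 2: Beta(31.13+2, 18.99+35) = Beta(33.13, 53.99).
Var = αβ/((α+β)²(α+β+1)) = 33.13·53.99/(87.12²·88.12) = 0.002674.

0.002674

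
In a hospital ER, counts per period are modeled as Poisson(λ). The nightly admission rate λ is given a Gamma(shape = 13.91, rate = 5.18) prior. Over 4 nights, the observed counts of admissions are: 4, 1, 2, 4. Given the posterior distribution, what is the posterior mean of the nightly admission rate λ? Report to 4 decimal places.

With a Gamma(shape α, rate β) prior, the Poisson likelihood is conjugate: the posterior is Gamma(α + ΣXᵢ, β + n).
Sum of counts S = 11 over n = 4 nights.
Posterior: Gamma(α+S, β+n) = Gamma(13.91+11, 5.18+4) = Gamma(24.91, 9.18).
Posterior mean = α/β = 24.91/9.18 = 2.7135.

2.7135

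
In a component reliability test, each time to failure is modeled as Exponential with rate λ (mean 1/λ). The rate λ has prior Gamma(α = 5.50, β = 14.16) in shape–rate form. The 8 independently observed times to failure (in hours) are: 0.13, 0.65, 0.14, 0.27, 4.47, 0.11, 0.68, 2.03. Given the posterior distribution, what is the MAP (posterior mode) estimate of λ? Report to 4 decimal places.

With a Gamma(shape α, rate β) prior on the exponential rate λ, the posterior after n observations with total T = Σxᵢ is Gamma(α+n, β+T).
Sum of observations T = 8.48 hours; n = 8.
Posterior: Gamma(5.50+8, 14.16+8.48) = Gamma(13.50, 22.64).
Mode = (α−1)/β = 0.5521.

0.5521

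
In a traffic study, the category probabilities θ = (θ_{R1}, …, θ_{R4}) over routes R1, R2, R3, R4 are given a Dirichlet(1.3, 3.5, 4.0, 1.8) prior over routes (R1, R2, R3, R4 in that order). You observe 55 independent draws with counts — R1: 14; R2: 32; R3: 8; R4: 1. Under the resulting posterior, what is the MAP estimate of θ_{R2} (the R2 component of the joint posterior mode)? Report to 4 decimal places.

0.5601

The Dirichlet prior is conjugate to the Multinomial likelihood: each posterior αⱼ = prior αⱼ + observed count nⱼ.
Posterior concentration: (15.3, 35.5, 12.0, 2.8), total = 65.6.
Joint mode component: (α_{R2}−1)/(Σα−K) = 34.5/61.6 = 0.5601.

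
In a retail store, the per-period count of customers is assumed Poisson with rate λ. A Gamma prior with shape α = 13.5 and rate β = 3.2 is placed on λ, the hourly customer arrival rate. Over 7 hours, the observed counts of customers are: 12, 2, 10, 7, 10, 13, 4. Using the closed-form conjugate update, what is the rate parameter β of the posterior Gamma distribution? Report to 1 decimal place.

10.2

With a Gamma(shape α, rate β) prior, the Poisson likelihood is conjugate: the posterior is Gamma(α + ΣXᵢ, β + n).
Sum of counts S = 58 over n = 7 hours.
Posterior: Gamma(α+S, β+n) = Gamma(13.5+58, 3.2+7) = Gamma(71.5, 10.2).
Posterior β = 10.2.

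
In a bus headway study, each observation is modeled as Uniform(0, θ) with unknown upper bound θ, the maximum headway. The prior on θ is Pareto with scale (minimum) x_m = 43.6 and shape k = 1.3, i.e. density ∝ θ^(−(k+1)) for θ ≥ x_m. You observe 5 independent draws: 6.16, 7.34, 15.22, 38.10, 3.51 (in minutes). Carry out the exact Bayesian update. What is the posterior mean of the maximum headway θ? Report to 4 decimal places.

A Pareto(scale x_m, shape k) prior on the upper bound θ of Uniform(0, θ) is conjugate: posterior is Pareto(max(x_m, max xᵢ), k + n).
Sample maximum = 38.10; prior scale x_m = 43.6 → posterior scale = max = 43.60.
Posterior shape = 1.3 + 5 = 6.3.
E[θ|data] = k·x_m/(k−1) = 6.3·43.60/5.3 = 51.8264.

51.8264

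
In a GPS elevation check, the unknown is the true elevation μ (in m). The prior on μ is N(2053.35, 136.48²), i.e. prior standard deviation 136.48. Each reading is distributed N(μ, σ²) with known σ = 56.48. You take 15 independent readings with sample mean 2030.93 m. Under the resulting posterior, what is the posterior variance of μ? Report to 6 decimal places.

210.265382

For Normal data with known variance σ², a Normal(μ₀, σ₀²) prior on μ is conjugate. Posterior precision = 1/σ₀² + n/σ²; posterior mean is the precision-weighted average of μ₀ and x̄.
σ₀² = 136.48² = 18626.7904, σ² = 56.48² = 3189.9904; σ² + n·σ₀² = 3189.9904 + 15·18626.7904 = 282591.8464.
Posterior precision = 1/σ₀² + n/σ² = 1/18626.7904 + 15/3189.9904 = (σ² + n·σ₀²)/(σ₀²σ²) = 282591.8464/(18626.7904·3189.9904); posterior variance σₙ² = σ₀²σ²/(σ² + n·σ₀²) = 18626.7904·3189.9904/282591.8464 = 210.265382.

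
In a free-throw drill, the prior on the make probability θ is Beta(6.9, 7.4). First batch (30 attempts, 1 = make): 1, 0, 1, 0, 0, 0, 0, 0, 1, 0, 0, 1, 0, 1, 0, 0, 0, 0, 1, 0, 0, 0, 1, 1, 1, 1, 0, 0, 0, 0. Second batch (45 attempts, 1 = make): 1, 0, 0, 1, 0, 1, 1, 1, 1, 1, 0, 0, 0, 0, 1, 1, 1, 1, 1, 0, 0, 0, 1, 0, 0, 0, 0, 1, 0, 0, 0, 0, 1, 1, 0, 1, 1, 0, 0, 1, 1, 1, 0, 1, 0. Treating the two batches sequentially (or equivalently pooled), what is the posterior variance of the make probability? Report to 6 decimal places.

0.002723

The Beta prior is conjugate to a Binomial/Bernoulli likelihood; the update adds successes to α and failures to β.
After batch 1: Beta(6.9+10, 7.4+20) = Beta(16.9, 27.4).
After batch 2: Beta(16.9+22, 27.4+23) = Beta(38.9, 50.4).
Var = αβ/((α+β)²(α+β+1)) = 38.9·50.4/(89.3²·90.3) = 0.002723.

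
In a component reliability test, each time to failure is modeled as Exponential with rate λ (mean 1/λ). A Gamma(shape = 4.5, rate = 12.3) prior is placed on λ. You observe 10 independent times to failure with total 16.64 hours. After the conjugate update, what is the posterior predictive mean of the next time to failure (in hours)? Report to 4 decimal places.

With a Gamma(shape α, rate β) prior on the exponential rate λ, the posterior after n observations with total T = Σxᵢ is Gamma(α+n, β+T).
Posterior: Gamma(4.5+10, 12.3+16.64) = Gamma(14.5, 28.94).
The predictive distribution for the next observation is Lomax; its mean is β/(α−1) = 28.94/13.5 = 2.1437.

2.1437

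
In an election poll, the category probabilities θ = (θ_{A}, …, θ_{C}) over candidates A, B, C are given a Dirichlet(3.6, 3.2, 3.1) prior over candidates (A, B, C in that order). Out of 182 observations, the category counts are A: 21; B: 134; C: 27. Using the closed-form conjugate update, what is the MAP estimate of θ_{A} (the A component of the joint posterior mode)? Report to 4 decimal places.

The Dirichlet prior is conjugate to the Multinomial likelihood: each posterior αⱼ = prior αⱼ + observed count nⱼ.
Posterior concentration: (24.6, 137.2, 30.1), total = 191.9.
Joint mode component: (α_{A}−1)/(Σα−K) = 23.6/188.9 = 0.1249.

0.1249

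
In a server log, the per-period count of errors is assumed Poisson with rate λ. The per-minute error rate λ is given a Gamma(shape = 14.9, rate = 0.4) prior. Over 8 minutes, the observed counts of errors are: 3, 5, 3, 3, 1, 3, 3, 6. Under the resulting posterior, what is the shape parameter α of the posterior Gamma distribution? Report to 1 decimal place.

With a Gamma(shape α, rate β) prior, the Poisson likelihood is conjugate: the posterior is Gamma(α + ΣXᵢ, β + n).
Sum of counts S = 27 over n = 8 minutes.
Posterior: Gamma(α+S, β+n) = Gamma(14.9+27, 0.4+8) = Gamma(41.9, 8.4).
Posterior α = 41.9.

41.9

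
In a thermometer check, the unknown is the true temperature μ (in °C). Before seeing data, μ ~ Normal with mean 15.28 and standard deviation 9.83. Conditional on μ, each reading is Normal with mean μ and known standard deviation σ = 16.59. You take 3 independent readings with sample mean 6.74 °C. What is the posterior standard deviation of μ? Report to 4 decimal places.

6.8601

For Normal data with known variance σ², a Normal(μ₀, σ₀²) prior on μ is conjugate. Posterior precision = 1/σ₀² + n/σ²; posterior mean is the precision-weighted average of μ₀ and x̄.
σ₀² = 9.83² = 96.6289, σ² = 16.59² = 275.2281; σ² + n·σ₀² = 275.2281 + 3·96.6289 = 565.1148.
Posterior precision = 1/σ₀² + n/σ² = 1/96.6289 + 3/275.2281 = (σ² + n·σ₀²)/(σ₀²σ²) = 565.1148/(96.6289·275.2281); posterior variance σₙ² = σ₀²σ²/(σ² + n·σ₀²) = 96.6289·275.2281/565.1148 = 47.061214.
Posterior SD = √σₙ² = √(96.6289·275.2281/565.1148) = 6.8601.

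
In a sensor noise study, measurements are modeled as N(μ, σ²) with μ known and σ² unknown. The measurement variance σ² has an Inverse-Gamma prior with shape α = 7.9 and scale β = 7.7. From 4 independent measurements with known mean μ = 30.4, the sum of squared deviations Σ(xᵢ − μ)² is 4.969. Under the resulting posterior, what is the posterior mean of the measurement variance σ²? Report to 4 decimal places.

1.1443

With known mean μ and an Inverse-Gamma(α, β) prior on σ², the Normal likelihood is conjugate: posterior is Inv-Gamma(α + n/2, β + Σ(xᵢ−μ)²/2).
Posterior: Inv-Gamma(7.9 + 4/2, 7.7 + 4.969/2) = Inv-Gamma(9.90, 10.1845).
E[σ²|data] = β/(α−1) = 10.1845/8.90 = 1.1443.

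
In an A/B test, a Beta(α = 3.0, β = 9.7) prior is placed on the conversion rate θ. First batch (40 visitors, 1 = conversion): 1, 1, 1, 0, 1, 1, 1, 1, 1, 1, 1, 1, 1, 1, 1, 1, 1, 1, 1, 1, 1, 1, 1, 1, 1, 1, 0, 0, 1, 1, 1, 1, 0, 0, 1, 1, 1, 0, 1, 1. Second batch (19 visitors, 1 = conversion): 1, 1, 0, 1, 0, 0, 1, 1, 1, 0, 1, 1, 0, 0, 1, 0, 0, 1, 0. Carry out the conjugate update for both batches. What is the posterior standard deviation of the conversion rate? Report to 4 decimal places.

The Beta prior is conjugate to a Binomial/Bernoulli likelihood; the update adds successes to α and failures to β.
After batch 1: Beta(3.0+34, 9.7+6) = Beta(37.0, 15.7).
After batch 2: Beta(37.0+10, 15.7+9) = Beta(47.0, 24.7).
Var = αβ/((α+β)²(α+β+1)) = 47.0·24.7/(71.7²·72.7) = 0.00310615; SD = √0.00310615 = 0.0557.

0.0557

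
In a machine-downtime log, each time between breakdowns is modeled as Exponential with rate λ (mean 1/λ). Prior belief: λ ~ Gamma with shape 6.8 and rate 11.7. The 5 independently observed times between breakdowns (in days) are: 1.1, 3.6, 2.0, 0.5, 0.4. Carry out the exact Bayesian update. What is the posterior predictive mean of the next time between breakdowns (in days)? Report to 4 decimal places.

1.7870

With a Gamma(shape α, rate β) prior on the exponential rate λ, the posterior after n observations with total T = Σxᵢ is Gamma(α+n, β+T).
Sum of observations T = 7.6 days; n = 5.
Posterior: Gamma(6.8+5, 11.7+7.6) = Gamma(11.8, 19.3).
The predictive distribution for the next observation is Lomax; its mean is β/(α−1) = 19.3/10.8 = 1.7870.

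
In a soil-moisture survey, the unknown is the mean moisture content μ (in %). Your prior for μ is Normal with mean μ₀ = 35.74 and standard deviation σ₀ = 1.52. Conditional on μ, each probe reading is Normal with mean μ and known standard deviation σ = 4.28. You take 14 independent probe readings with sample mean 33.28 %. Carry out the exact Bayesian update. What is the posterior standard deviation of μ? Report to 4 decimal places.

0.9140

For Normal data with known variance σ², a Normal(μ₀, σ₀²) prior on μ is conjugate. Posterior precision = 1/σ₀² + n/σ²; posterior mean is the precision-weighted average of μ₀ and x̄.
σ₀² = 1.52² = 2.3104, σ² = 4.28² = 18.3184; σ² + n·σ₀² = 18.3184 + 14·2.3104 = 50.664.
Posterior precision = 1/σ₀² + n/σ² = 1/2.3104 + 14/18.3184 = (σ² + n·σ₀²)/(σ₀²σ²) = 50.664/(2.3104·18.3184); posterior variance σₙ² = σ₀²σ²/(σ² + n·σ₀²) = 2.3104·18.3184/50.664 = 0.835363.
Posterior SD = √σₙ² = √(2.3104·18.3184/50.664) = 0.9140.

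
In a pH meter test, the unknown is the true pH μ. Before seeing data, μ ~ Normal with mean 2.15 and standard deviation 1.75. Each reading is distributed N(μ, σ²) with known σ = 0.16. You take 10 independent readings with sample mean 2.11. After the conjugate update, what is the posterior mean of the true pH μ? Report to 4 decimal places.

For Normal data with known variance σ², a Normal(μ₀, σ₀²) prior on μ is conjugate. Posterior precision = 1/σ₀² + n/σ²; posterior mean is the precision-weighted average of μ₀ and x̄.
n·x̄ = 10·2.11 = 21.1.
σ₀² = 1.75² = 3.0625, σ² = 0.16² = 0.0256; σ² + n·σ₀² = 0.0256 + 10·3.0625 = 30.6506.
Posterior mean = (μ₀/σ₀² + n·x̄/σ²)/(1/σ₀² + n/σ²) = (σ²·μ₀ + σ₀²·n·x̄)/(σ² + n·σ₀²) = (0.0256·2.15 + 3.0625·21.1)/30.6506 = 64.67379/30.6506 = 2.1100.

2.1100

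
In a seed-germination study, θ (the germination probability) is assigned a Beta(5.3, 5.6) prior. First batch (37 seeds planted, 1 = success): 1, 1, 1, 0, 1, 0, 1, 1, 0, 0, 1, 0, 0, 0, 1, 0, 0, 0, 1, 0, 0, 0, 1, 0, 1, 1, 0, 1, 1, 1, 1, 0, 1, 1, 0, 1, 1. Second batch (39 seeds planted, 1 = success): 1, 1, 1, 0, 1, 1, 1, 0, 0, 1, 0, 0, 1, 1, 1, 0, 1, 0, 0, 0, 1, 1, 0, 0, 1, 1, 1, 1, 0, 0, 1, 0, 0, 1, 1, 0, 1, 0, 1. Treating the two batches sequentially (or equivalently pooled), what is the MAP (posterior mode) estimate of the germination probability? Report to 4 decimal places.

0.5453

The Beta prior is conjugate to a Binomial/Bernoulli likelihood; the update adds successes to α and failures to β.
After batch 1: Beta(5.3+20, 5.6+17) = Beta(25.3, 22.6).
After batch 2: Beta(25.3+22, 22.6+17) = Beta(47.3, 39.6).
Mode of Beta(a,b) for a,b>1 is (a−1)/(a+b−2) = 46.3/84.9 = 0.5453.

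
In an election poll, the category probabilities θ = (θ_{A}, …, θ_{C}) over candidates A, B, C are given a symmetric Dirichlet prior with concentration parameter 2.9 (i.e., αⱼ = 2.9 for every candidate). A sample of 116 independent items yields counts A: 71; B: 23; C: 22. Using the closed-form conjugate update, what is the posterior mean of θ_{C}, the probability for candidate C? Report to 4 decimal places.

The Dirichlet prior is conjugate to the Multinomial likelihood: each posterior αⱼ = prior αⱼ + observed count nⱼ.
Posterior concentration: (73.9, 25.9, 24.9), total = 124.7.
E[θ_{C}|data] = α_{C}/Σα = 24.9/124.7 = 0.1997.

0.1997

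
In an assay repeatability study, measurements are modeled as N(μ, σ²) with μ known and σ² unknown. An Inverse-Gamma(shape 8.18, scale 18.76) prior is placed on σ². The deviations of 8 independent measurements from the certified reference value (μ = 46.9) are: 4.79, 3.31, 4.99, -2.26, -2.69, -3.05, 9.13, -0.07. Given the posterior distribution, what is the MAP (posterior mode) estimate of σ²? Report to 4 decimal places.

With known mean μ and an Inverse-Gamma(α, β) prior on σ², the Normal likelihood is conjugate: posterior is Inv-Gamma(α + n/2, β + Σ(xᵢ−μ)²/2).
Σ(xᵢ−μ)² = (4.79)² + (3.31)² + (4.99)² + (-2.26)² + (-2.69)² + (-3.05)² + (9.13)² + (-0.07)² = 163.8083.
Posterior: Inv-Gamma(8.18 + 8/2, 18.76 + 163.8083/2) = Inv-Gamma(12.18, 100.66415).
Mode = β/(α+1) = 100.66415/13.18 = 7.6376.

7.6376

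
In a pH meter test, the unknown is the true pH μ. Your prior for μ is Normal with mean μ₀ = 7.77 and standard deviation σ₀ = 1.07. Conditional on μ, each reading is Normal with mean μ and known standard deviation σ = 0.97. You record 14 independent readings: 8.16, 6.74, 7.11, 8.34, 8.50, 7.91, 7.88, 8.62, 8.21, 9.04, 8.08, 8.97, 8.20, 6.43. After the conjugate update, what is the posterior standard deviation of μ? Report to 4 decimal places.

0.2520

For Normal data with known variance σ², a Normal(μ₀, σ₀²) prior on μ is conjugate. Posterior precision = 1/σ₀² + n/σ²; posterior mean is the precision-weighted average of μ₀ and x̄.
σ₀² = 1.07² = 1.1449, σ² = 0.97² = 0.9409; σ² + n·σ₀² = 0.9409 + 14·1.1449 = 16.9695.
Posterior precision = 1/σ₀² + n/σ² = 1/1.1449 + 14/0.9409 = (σ² + n·σ₀²)/(σ₀²σ²) = 16.9695/(1.1449·0.9409); posterior variance σₙ² = σ₀²σ²/(σ² + n·σ₀²) = 1.1449·0.9409/16.9695 = 0.063481.
Posterior SD = √σₙ² = √(1.1449·0.9409/16.9695) = 0.2520.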